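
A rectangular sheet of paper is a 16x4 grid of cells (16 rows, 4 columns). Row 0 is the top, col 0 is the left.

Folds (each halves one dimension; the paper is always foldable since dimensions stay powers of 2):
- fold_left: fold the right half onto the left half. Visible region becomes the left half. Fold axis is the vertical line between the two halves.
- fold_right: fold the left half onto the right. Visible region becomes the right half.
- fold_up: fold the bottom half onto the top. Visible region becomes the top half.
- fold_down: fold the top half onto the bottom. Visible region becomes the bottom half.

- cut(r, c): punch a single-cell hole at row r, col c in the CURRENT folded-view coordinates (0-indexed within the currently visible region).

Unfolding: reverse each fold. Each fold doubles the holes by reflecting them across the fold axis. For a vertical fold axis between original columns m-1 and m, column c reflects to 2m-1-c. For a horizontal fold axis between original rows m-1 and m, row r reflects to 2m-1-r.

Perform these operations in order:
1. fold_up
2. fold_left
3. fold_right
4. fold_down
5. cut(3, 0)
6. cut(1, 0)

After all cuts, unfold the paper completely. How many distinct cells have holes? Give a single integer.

Op 1 fold_up: fold axis h@8; visible region now rows[0,8) x cols[0,4) = 8x4
Op 2 fold_left: fold axis v@2; visible region now rows[0,8) x cols[0,2) = 8x2
Op 3 fold_right: fold axis v@1; visible region now rows[0,8) x cols[1,2) = 8x1
Op 4 fold_down: fold axis h@4; visible region now rows[4,8) x cols[1,2) = 4x1
Op 5 cut(3, 0): punch at orig (7,1); cuts so far [(7, 1)]; region rows[4,8) x cols[1,2) = 4x1
Op 6 cut(1, 0): punch at orig (5,1); cuts so far [(5, 1), (7, 1)]; region rows[4,8) x cols[1,2) = 4x1
Unfold 1 (reflect across h@4): 4 holes -> [(0, 1), (2, 1), (5, 1), (7, 1)]
Unfold 2 (reflect across v@1): 8 holes -> [(0, 0), (0, 1), (2, 0), (2, 1), (5, 0), (5, 1), (7, 0), (7, 1)]
Unfold 3 (reflect across v@2): 16 holes -> [(0, 0), (0, 1), (0, 2), (0, 3), (2, 0), (2, 1), (2, 2), (2, 3), (5, 0), (5, 1), (5, 2), (5, 3), (7, 0), (7, 1), (7, 2), (7, 3)]
Unfold 4 (reflect across h@8): 32 holes -> [(0, 0), (0, 1), (0, 2), (0, 3), (2, 0), (2, 1), (2, 2), (2, 3), (5, 0), (5, 1), (5, 2), (5, 3), (7, 0), (7, 1), (7, 2), (7, 3), (8, 0), (8, 1), (8, 2), (8, 3), (10, 0), (10, 1), (10, 2), (10, 3), (13, 0), (13, 1), (13, 2), (13, 3), (15, 0), (15, 1), (15, 2), (15, 3)]

Answer: 32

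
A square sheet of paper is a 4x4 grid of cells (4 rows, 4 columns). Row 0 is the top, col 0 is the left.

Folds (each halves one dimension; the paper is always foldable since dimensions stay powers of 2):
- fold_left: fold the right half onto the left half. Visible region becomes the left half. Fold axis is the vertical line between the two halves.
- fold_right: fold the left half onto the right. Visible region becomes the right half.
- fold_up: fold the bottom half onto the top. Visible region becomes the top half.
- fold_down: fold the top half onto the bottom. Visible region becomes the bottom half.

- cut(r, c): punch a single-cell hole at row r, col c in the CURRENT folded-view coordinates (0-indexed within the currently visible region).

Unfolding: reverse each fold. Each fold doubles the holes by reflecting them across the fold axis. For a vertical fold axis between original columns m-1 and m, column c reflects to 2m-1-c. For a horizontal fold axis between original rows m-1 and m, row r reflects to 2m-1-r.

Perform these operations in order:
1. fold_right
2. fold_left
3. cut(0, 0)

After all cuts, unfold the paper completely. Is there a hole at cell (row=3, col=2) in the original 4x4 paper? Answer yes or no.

Op 1 fold_right: fold axis v@2; visible region now rows[0,4) x cols[2,4) = 4x2
Op 2 fold_left: fold axis v@3; visible region now rows[0,4) x cols[2,3) = 4x1
Op 3 cut(0, 0): punch at orig (0,2); cuts so far [(0, 2)]; region rows[0,4) x cols[2,3) = 4x1
Unfold 1 (reflect across v@3): 2 holes -> [(0, 2), (0, 3)]
Unfold 2 (reflect across v@2): 4 holes -> [(0, 0), (0, 1), (0, 2), (0, 3)]
Holes: [(0, 0), (0, 1), (0, 2), (0, 3)]

Answer: no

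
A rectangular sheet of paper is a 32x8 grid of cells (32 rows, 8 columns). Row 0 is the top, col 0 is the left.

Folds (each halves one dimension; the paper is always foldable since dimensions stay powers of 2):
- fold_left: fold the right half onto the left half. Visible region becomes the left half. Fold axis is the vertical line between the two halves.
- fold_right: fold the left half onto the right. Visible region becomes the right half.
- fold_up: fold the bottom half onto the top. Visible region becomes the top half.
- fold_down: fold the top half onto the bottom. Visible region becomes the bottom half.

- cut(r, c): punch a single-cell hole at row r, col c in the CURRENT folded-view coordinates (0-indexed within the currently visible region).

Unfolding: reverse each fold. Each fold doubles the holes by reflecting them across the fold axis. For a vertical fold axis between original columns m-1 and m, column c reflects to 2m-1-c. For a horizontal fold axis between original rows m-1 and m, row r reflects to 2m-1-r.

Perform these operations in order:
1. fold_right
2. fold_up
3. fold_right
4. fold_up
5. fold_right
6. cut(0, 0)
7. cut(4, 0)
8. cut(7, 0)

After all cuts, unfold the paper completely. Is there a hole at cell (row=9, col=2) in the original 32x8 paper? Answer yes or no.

Op 1 fold_right: fold axis v@4; visible region now rows[0,32) x cols[4,8) = 32x4
Op 2 fold_up: fold axis h@16; visible region now rows[0,16) x cols[4,8) = 16x4
Op 3 fold_right: fold axis v@6; visible region now rows[0,16) x cols[6,8) = 16x2
Op 4 fold_up: fold axis h@8; visible region now rows[0,8) x cols[6,8) = 8x2
Op 5 fold_right: fold axis v@7; visible region now rows[0,8) x cols[7,8) = 8x1
Op 6 cut(0, 0): punch at orig (0,7); cuts so far [(0, 7)]; region rows[0,8) x cols[7,8) = 8x1
Op 7 cut(4, 0): punch at orig (4,7); cuts so far [(0, 7), (4, 7)]; region rows[0,8) x cols[7,8) = 8x1
Op 8 cut(7, 0): punch at orig (7,7); cuts so far [(0, 7), (4, 7), (7, 7)]; region rows[0,8) x cols[7,8) = 8x1
Unfold 1 (reflect across v@7): 6 holes -> [(0, 6), (0, 7), (4, 6), (4, 7), (7, 6), (7, 7)]
Unfold 2 (reflect across h@8): 12 holes -> [(0, 6), (0, 7), (4, 6), (4, 7), (7, 6), (7, 7), (8, 6), (8, 7), (11, 6), (11, 7), (15, 6), (15, 7)]
Unfold 3 (reflect across v@6): 24 holes -> [(0, 4), (0, 5), (0, 6), (0, 7), (4, 4), (4, 5), (4, 6), (4, 7), (7, 4), (7, 5), (7, 6), (7, 7), (8, 4), (8, 5), (8, 6), (8, 7), (11, 4), (11, 5), (11, 6), (11, 7), (15, 4), (15, 5), (15, 6), (15, 7)]
Unfold 4 (reflect across h@16): 48 holes -> [(0, 4), (0, 5), (0, 6), (0, 7), (4, 4), (4, 5), (4, 6), (4, 7), (7, 4), (7, 5), (7, 6), (7, 7), (8, 4), (8, 5), (8, 6), (8, 7), (11, 4), (11, 5), (11, 6), (11, 7), (15, 4), (15, 5), (15, 6), (15, 7), (16, 4), (16, 5), (16, 6), (16, 7), (20, 4), (20, 5), (20, 6), (20, 7), (23, 4), (23, 5), (23, 6), (23, 7), (24, 4), (24, 5), (24, 6), (24, 7), (27, 4), (27, 5), (27, 6), (27, 7), (31, 4), (31, 5), (31, 6), (31, 7)]
Unfold 5 (reflect across v@4): 96 holes -> [(0, 0), (0, 1), (0, 2), (0, 3), (0, 4), (0, 5), (0, 6), (0, 7), (4, 0), (4, 1), (4, 2), (4, 3), (4, 4), (4, 5), (4, 6), (4, 7), (7, 0), (7, 1), (7, 2), (7, 3), (7, 4), (7, 5), (7, 6), (7, 7), (8, 0), (8, 1), (8, 2), (8, 3), (8, 4), (8, 5), (8, 6), (8, 7), (11, 0), (11, 1), (11, 2), (11, 3), (11, 4), (11, 5), (11, 6), (11, 7), (15, 0), (15, 1), (15, 2), (15, 3), (15, 4), (15, 5), (15, 6), (15, 7), (16, 0), (16, 1), (16, 2), (16, 3), (16, 4), (16, 5), (16, 6), (16, 7), (20, 0), (20, 1), (20, 2), (20, 3), (20, 4), (20, 5), (20, 6), (20, 7), (23, 0), (23, 1), (23, 2), (23, 3), (23, 4), (23, 5), (23, 6), (23, 7), (24, 0), (24, 1), (24, 2), (24, 3), (24, 4), (24, 5), (24, 6), (24, 7), (27, 0), (27, 1), (27, 2), (27, 3), (27, 4), (27, 5), (27, 6), (27, 7), (31, 0), (31, 1), (31, 2), (31, 3), (31, 4), (31, 5), (31, 6), (31, 7)]
Holes: [(0, 0), (0, 1), (0, 2), (0, 3), (0, 4), (0, 5), (0, 6), (0, 7), (4, 0), (4, 1), (4, 2), (4, 3), (4, 4), (4, 5), (4, 6), (4, 7), (7, 0), (7, 1), (7, 2), (7, 3), (7, 4), (7, 5), (7, 6), (7, 7), (8, 0), (8, 1), (8, 2), (8, 3), (8, 4), (8, 5), (8, 6), (8, 7), (11, 0), (11, 1), (11, 2), (11, 3), (11, 4), (11, 5), (11, 6), (11, 7), (15, 0), (15, 1), (15, 2), (15, 3), (15, 4), (15, 5), (15, 6), (15, 7), (16, 0), (16, 1), (16, 2), (16, 3), (16, 4), (16, 5), (16, 6), (16, 7), (20, 0), (20, 1), (20, 2), (20, 3), (20, 4), (20, 5), (20, 6), (20, 7), (23, 0), (23, 1), (23, 2), (23, 3), (23, 4), (23, 5), (23, 6), (23, 7), (24, 0), (24, 1), (24, 2), (24, 3), (24, 4), (24, 5), (24, 6), (24, 7), (27, 0), (27, 1), (27, 2), (27, 3), (27, 4), (27, 5), (27, 6), (27, 7), (31, 0), (31, 1), (31, 2), (31, 3), (31, 4), (31, 5), (31, 6), (31, 7)]

Answer: no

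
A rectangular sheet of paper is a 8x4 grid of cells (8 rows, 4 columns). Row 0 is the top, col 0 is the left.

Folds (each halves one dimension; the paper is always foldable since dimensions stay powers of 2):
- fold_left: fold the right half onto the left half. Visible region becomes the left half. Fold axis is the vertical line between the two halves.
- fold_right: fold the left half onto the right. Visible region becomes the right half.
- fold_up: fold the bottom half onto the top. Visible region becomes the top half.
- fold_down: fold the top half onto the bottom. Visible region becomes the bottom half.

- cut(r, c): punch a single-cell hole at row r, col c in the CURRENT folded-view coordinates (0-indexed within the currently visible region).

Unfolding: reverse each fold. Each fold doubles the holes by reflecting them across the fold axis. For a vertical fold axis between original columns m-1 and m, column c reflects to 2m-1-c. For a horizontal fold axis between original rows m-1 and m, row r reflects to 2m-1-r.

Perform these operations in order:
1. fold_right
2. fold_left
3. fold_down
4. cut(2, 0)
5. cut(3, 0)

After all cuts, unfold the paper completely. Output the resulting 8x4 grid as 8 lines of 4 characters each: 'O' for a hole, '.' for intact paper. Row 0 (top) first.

Answer: OOOO
OOOO
....
....
....
....
OOOO
OOOO

Derivation:
Op 1 fold_right: fold axis v@2; visible region now rows[0,8) x cols[2,4) = 8x2
Op 2 fold_left: fold axis v@3; visible region now rows[0,8) x cols[2,3) = 8x1
Op 3 fold_down: fold axis h@4; visible region now rows[4,8) x cols[2,3) = 4x1
Op 4 cut(2, 0): punch at orig (6,2); cuts so far [(6, 2)]; region rows[4,8) x cols[2,3) = 4x1
Op 5 cut(3, 0): punch at orig (7,2); cuts so far [(6, 2), (7, 2)]; region rows[4,8) x cols[2,3) = 4x1
Unfold 1 (reflect across h@4): 4 holes -> [(0, 2), (1, 2), (6, 2), (7, 2)]
Unfold 2 (reflect across v@3): 8 holes -> [(0, 2), (0, 3), (1, 2), (1, 3), (6, 2), (6, 3), (7, 2), (7, 3)]
Unfold 3 (reflect across v@2): 16 holes -> [(0, 0), (0, 1), (0, 2), (0, 3), (1, 0), (1, 1), (1, 2), (1, 3), (6, 0), (6, 1), (6, 2), (6, 3), (7, 0), (7, 1), (7, 2), (7, 3)]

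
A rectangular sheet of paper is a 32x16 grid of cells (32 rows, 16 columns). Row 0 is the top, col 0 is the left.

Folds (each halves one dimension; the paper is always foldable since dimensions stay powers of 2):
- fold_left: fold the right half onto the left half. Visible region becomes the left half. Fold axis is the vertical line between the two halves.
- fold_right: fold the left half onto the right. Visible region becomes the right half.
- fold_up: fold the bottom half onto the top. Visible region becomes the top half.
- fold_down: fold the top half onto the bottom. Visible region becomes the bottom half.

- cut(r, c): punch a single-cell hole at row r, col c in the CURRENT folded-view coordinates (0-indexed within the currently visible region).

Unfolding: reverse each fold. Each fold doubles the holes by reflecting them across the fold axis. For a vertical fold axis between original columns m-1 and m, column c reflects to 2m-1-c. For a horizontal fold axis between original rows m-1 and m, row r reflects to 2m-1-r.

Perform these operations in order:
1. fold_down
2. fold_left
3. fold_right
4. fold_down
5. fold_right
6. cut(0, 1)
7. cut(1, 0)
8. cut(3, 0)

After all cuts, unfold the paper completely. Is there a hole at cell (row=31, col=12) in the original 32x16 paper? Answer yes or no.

Op 1 fold_down: fold axis h@16; visible region now rows[16,32) x cols[0,16) = 16x16
Op 2 fold_left: fold axis v@8; visible region now rows[16,32) x cols[0,8) = 16x8
Op 3 fold_right: fold axis v@4; visible region now rows[16,32) x cols[4,8) = 16x4
Op 4 fold_down: fold axis h@24; visible region now rows[24,32) x cols[4,8) = 8x4
Op 5 fold_right: fold axis v@6; visible region now rows[24,32) x cols[6,8) = 8x2
Op 6 cut(0, 1): punch at orig (24,7); cuts so far [(24, 7)]; region rows[24,32) x cols[6,8) = 8x2
Op 7 cut(1, 0): punch at orig (25,6); cuts so far [(24, 7), (25, 6)]; region rows[24,32) x cols[6,8) = 8x2
Op 8 cut(3, 0): punch at orig (27,6); cuts so far [(24, 7), (25, 6), (27, 6)]; region rows[24,32) x cols[6,8) = 8x2
Unfold 1 (reflect across v@6): 6 holes -> [(24, 4), (24, 7), (25, 5), (25, 6), (27, 5), (27, 6)]
Unfold 2 (reflect across h@24): 12 holes -> [(20, 5), (20, 6), (22, 5), (22, 6), (23, 4), (23, 7), (24, 4), (24, 7), (25, 5), (25, 6), (27, 5), (27, 6)]
Unfold 3 (reflect across v@4): 24 holes -> [(20, 1), (20, 2), (20, 5), (20, 6), (22, 1), (22, 2), (22, 5), (22, 6), (23, 0), (23, 3), (23, 4), (23, 7), (24, 0), (24, 3), (24, 4), (24, 7), (25, 1), (25, 2), (25, 5), (25, 6), (27, 1), (27, 2), (27, 5), (27, 6)]
Unfold 4 (reflect across v@8): 48 holes -> [(20, 1), (20, 2), (20, 5), (20, 6), (20, 9), (20, 10), (20, 13), (20, 14), (22, 1), (22, 2), (22, 5), (22, 6), (22, 9), (22, 10), (22, 13), (22, 14), (23, 0), (23, 3), (23, 4), (23, 7), (23, 8), (23, 11), (23, 12), (23, 15), (24, 0), (24, 3), (24, 4), (24, 7), (24, 8), (24, 11), (24, 12), (24, 15), (25, 1), (25, 2), (25, 5), (25, 6), (25, 9), (25, 10), (25, 13), (25, 14), (27, 1), (27, 2), (27, 5), (27, 6), (27, 9), (27, 10), (27, 13), (27, 14)]
Unfold 5 (reflect across h@16): 96 holes -> [(4, 1), (4, 2), (4, 5), (4, 6), (4, 9), (4, 10), (4, 13), (4, 14), (6, 1), (6, 2), (6, 5), (6, 6), (6, 9), (6, 10), (6, 13), (6, 14), (7, 0), (7, 3), (7, 4), (7, 7), (7, 8), (7, 11), (7, 12), (7, 15), (8, 0), (8, 3), (8, 4), (8, 7), (8, 8), (8, 11), (8, 12), (8, 15), (9, 1), (9, 2), (9, 5), (9, 6), (9, 9), (9, 10), (9, 13), (9, 14), (11, 1), (11, 2), (11, 5), (11, 6), (11, 9), (11, 10), (11, 13), (11, 14), (20, 1), (20, 2), (20, 5), (20, 6), (20, 9), (20, 10), (20, 13), (20, 14), (22, 1), (22, 2), (22, 5), (22, 6), (22, 9), (22, 10), (22, 13), (22, 14), (23, 0), (23, 3), (23, 4), (23, 7), (23, 8), (23, 11), (23, 12), (23, 15), (24, 0), (24, 3), (24, 4), (24, 7), (24, 8), (24, 11), (24, 12), (24, 15), (25, 1), (25, 2), (25, 5), (25, 6), (25, 9), (25, 10), (25, 13), (25, 14), (27, 1), (27, 2), (27, 5), (27, 6), (27, 9), (27, 10), (27, 13), (27, 14)]
Holes: [(4, 1), (4, 2), (4, 5), (4, 6), (4, 9), (4, 10), (4, 13), (4, 14), (6, 1), (6, 2), (6, 5), (6, 6), (6, 9), (6, 10), (6, 13), (6, 14), (7, 0), (7, 3), (7, 4), (7, 7), (7, 8), (7, 11), (7, 12), (7, 15), (8, 0), (8, 3), (8, 4), (8, 7), (8, 8), (8, 11), (8, 12), (8, 15), (9, 1), (9, 2), (9, 5), (9, 6), (9, 9), (9, 10), (9, 13), (9, 14), (11, 1), (11, 2), (11, 5), (11, 6), (11, 9), (11, 10), (11, 13), (11, 14), (20, 1), (20, 2), (20, 5), (20, 6), (20, 9), (20, 10), (20, 13), (20, 14), (22, 1), (22, 2), (22, 5), (22, 6), (22, 9), (22, 10), (22, 13), (22, 14), (23, 0), (23, 3), (23, 4), (23, 7), (23, 8), (23, 11), (23, 12), (23, 15), (24, 0), (24, 3), (24, 4), (24, 7), (24, 8), (24, 11), (24, 12), (24, 15), (25, 1), (25, 2), (25, 5), (25, 6), (25, 9), (25, 10), (25, 13), (25, 14), (27, 1), (27, 2), (27, 5), (27, 6), (27, 9), (27, 10), (27, 13), (27, 14)]

Answer: no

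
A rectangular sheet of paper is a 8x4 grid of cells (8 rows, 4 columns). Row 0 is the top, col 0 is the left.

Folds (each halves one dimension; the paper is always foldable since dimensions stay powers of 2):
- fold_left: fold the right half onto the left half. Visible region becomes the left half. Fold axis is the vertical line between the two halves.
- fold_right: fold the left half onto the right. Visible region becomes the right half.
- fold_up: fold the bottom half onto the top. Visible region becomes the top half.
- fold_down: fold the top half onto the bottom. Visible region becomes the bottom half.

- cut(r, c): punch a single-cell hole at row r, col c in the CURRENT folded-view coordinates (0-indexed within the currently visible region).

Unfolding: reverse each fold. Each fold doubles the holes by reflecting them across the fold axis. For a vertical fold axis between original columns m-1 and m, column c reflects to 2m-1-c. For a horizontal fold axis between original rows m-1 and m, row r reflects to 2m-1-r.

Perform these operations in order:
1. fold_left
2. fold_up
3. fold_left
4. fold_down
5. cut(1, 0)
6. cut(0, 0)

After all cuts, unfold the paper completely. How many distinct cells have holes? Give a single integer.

Op 1 fold_left: fold axis v@2; visible region now rows[0,8) x cols[0,2) = 8x2
Op 2 fold_up: fold axis h@4; visible region now rows[0,4) x cols[0,2) = 4x2
Op 3 fold_left: fold axis v@1; visible region now rows[0,4) x cols[0,1) = 4x1
Op 4 fold_down: fold axis h@2; visible region now rows[2,4) x cols[0,1) = 2x1
Op 5 cut(1, 0): punch at orig (3,0); cuts so far [(3, 0)]; region rows[2,4) x cols[0,1) = 2x1
Op 6 cut(0, 0): punch at orig (2,0); cuts so far [(2, 0), (3, 0)]; region rows[2,4) x cols[0,1) = 2x1
Unfold 1 (reflect across h@2): 4 holes -> [(0, 0), (1, 0), (2, 0), (3, 0)]
Unfold 2 (reflect across v@1): 8 holes -> [(0, 0), (0, 1), (1, 0), (1, 1), (2, 0), (2, 1), (3, 0), (3, 1)]
Unfold 3 (reflect across h@4): 16 holes -> [(0, 0), (0, 1), (1, 0), (1, 1), (2, 0), (2, 1), (3, 0), (3, 1), (4, 0), (4, 1), (5, 0), (5, 1), (6, 0), (6, 1), (7, 0), (7, 1)]
Unfold 4 (reflect across v@2): 32 holes -> [(0, 0), (0, 1), (0, 2), (0, 3), (1, 0), (1, 1), (1, 2), (1, 3), (2, 0), (2, 1), (2, 2), (2, 3), (3, 0), (3, 1), (3, 2), (3, 3), (4, 0), (4, 1), (4, 2), (4, 3), (5, 0), (5, 1), (5, 2), (5, 3), (6, 0), (6, 1), (6, 2), (6, 3), (7, 0), (7, 1), (7, 2), (7, 3)]

Answer: 32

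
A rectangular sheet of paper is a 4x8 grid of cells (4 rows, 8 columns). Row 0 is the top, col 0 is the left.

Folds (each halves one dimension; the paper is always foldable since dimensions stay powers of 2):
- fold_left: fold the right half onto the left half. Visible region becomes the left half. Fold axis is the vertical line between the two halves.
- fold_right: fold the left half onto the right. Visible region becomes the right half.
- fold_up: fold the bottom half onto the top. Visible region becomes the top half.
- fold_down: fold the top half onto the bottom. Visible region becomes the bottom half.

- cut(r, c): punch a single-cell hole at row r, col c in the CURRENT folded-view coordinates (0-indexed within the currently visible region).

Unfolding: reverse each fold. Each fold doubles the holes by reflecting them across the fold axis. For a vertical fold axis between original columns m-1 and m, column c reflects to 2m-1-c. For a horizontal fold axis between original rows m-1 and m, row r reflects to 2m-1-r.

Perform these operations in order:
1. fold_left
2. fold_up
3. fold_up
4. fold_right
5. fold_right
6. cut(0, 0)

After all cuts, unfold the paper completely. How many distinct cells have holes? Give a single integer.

Op 1 fold_left: fold axis v@4; visible region now rows[0,4) x cols[0,4) = 4x4
Op 2 fold_up: fold axis h@2; visible region now rows[0,2) x cols[0,4) = 2x4
Op 3 fold_up: fold axis h@1; visible region now rows[0,1) x cols[0,4) = 1x4
Op 4 fold_right: fold axis v@2; visible region now rows[0,1) x cols[2,4) = 1x2
Op 5 fold_right: fold axis v@3; visible region now rows[0,1) x cols[3,4) = 1x1
Op 6 cut(0, 0): punch at orig (0,3); cuts so far [(0, 3)]; region rows[0,1) x cols[3,4) = 1x1
Unfold 1 (reflect across v@3): 2 holes -> [(0, 2), (0, 3)]
Unfold 2 (reflect across v@2): 4 holes -> [(0, 0), (0, 1), (0, 2), (0, 3)]
Unfold 3 (reflect across h@1): 8 holes -> [(0, 0), (0, 1), (0, 2), (0, 3), (1, 0), (1, 1), (1, 2), (1, 3)]
Unfold 4 (reflect across h@2): 16 holes -> [(0, 0), (0, 1), (0, 2), (0, 3), (1, 0), (1, 1), (1, 2), (1, 3), (2, 0), (2, 1), (2, 2), (2, 3), (3, 0), (3, 1), (3, 2), (3, 3)]
Unfold 5 (reflect across v@4): 32 holes -> [(0, 0), (0, 1), (0, 2), (0, 3), (0, 4), (0, 5), (0, 6), (0, 7), (1, 0), (1, 1), (1, 2), (1, 3), (1, 4), (1, 5), (1, 6), (1, 7), (2, 0), (2, 1), (2, 2), (2, 3), (2, 4), (2, 5), (2, 6), (2, 7), (3, 0), (3, 1), (3, 2), (3, 3), (3, 4), (3, 5), (3, 6), (3, 7)]

Answer: 32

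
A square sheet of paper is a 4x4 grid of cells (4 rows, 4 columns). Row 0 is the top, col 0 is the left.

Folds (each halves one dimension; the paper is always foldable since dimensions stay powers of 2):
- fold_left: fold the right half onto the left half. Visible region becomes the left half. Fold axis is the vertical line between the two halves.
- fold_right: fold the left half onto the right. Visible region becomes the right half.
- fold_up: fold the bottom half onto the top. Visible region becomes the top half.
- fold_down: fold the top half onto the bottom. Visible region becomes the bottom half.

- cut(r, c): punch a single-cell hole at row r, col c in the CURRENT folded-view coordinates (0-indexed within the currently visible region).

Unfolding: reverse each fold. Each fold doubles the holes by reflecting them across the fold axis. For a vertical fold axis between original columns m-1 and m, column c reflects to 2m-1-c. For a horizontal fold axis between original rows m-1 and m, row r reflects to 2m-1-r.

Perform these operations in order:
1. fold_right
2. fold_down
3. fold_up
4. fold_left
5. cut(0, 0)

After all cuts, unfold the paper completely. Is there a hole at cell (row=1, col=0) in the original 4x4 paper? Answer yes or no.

Answer: yes

Derivation:
Op 1 fold_right: fold axis v@2; visible region now rows[0,4) x cols[2,4) = 4x2
Op 2 fold_down: fold axis h@2; visible region now rows[2,4) x cols[2,4) = 2x2
Op 3 fold_up: fold axis h@3; visible region now rows[2,3) x cols[2,4) = 1x2
Op 4 fold_left: fold axis v@3; visible region now rows[2,3) x cols[2,3) = 1x1
Op 5 cut(0, 0): punch at orig (2,2); cuts so far [(2, 2)]; region rows[2,3) x cols[2,3) = 1x1
Unfold 1 (reflect across v@3): 2 holes -> [(2, 2), (2, 3)]
Unfold 2 (reflect across h@3): 4 holes -> [(2, 2), (2, 3), (3, 2), (3, 3)]
Unfold 3 (reflect across h@2): 8 holes -> [(0, 2), (0, 3), (1, 2), (1, 3), (2, 2), (2, 3), (3, 2), (3, 3)]
Unfold 4 (reflect across v@2): 16 holes -> [(0, 0), (0, 1), (0, 2), (0, 3), (1, 0), (1, 1), (1, 2), (1, 3), (2, 0), (2, 1), (2, 2), (2, 3), (3, 0), (3, 1), (3, 2), (3, 3)]
Holes: [(0, 0), (0, 1), (0, 2), (0, 3), (1, 0), (1, 1), (1, 2), (1, 3), (2, 0), (2, 1), (2, 2), (2, 3), (3, 0), (3, 1), (3, 2), (3, 3)]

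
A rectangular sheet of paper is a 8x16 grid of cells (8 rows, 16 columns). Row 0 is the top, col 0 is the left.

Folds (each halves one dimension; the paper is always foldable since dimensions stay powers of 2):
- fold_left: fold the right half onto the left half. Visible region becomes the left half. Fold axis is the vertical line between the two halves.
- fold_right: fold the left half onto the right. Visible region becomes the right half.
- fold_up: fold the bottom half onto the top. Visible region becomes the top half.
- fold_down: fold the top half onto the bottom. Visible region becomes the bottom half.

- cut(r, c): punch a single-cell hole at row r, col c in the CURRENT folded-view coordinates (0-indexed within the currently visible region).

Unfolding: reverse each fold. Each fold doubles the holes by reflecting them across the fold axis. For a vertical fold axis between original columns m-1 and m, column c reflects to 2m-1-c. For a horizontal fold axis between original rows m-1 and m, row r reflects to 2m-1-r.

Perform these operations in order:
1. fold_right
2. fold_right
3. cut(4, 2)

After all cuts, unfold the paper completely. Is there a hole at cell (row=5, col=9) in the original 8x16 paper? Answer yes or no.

Op 1 fold_right: fold axis v@8; visible region now rows[0,8) x cols[8,16) = 8x8
Op 2 fold_right: fold axis v@12; visible region now rows[0,8) x cols[12,16) = 8x4
Op 3 cut(4, 2): punch at orig (4,14); cuts so far [(4, 14)]; region rows[0,8) x cols[12,16) = 8x4
Unfold 1 (reflect across v@12): 2 holes -> [(4, 9), (4, 14)]
Unfold 2 (reflect across v@8): 4 holes -> [(4, 1), (4, 6), (4, 9), (4, 14)]
Holes: [(4, 1), (4, 6), (4, 9), (4, 14)]

Answer: no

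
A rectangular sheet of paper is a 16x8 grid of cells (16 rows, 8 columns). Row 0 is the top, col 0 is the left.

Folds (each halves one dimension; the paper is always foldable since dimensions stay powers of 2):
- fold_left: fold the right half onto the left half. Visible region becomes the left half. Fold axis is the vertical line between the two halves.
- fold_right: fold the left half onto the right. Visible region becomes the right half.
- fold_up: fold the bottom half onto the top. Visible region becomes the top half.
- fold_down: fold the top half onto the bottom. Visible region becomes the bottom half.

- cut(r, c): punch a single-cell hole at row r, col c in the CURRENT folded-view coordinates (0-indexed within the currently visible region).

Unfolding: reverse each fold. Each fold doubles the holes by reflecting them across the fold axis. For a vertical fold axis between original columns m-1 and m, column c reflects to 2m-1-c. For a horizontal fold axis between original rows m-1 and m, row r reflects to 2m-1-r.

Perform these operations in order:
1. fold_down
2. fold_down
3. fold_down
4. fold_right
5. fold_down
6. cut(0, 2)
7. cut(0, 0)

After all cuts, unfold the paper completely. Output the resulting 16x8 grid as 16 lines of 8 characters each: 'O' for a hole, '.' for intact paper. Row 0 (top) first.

Answer: .O.OO.O.
.O.OO.O.
.O.OO.O.
.O.OO.O.
.O.OO.O.
.O.OO.O.
.O.OO.O.
.O.OO.O.
.O.OO.O.
.O.OO.O.
.O.OO.O.
.O.OO.O.
.O.OO.O.
.O.OO.O.
.O.OO.O.
.O.OO.O.

Derivation:
Op 1 fold_down: fold axis h@8; visible region now rows[8,16) x cols[0,8) = 8x8
Op 2 fold_down: fold axis h@12; visible region now rows[12,16) x cols[0,8) = 4x8
Op 3 fold_down: fold axis h@14; visible region now rows[14,16) x cols[0,8) = 2x8
Op 4 fold_right: fold axis v@4; visible region now rows[14,16) x cols[4,8) = 2x4
Op 5 fold_down: fold axis h@15; visible region now rows[15,16) x cols[4,8) = 1x4
Op 6 cut(0, 2): punch at orig (15,6); cuts so far [(15, 6)]; region rows[15,16) x cols[4,8) = 1x4
Op 7 cut(0, 0): punch at orig (15,4); cuts so far [(15, 4), (15, 6)]; region rows[15,16) x cols[4,8) = 1x4
Unfold 1 (reflect across h@15): 4 holes -> [(14, 4), (14, 6), (15, 4), (15, 6)]
Unfold 2 (reflect across v@4): 8 holes -> [(14, 1), (14, 3), (14, 4), (14, 6), (15, 1), (15, 3), (15, 4), (15, 6)]
Unfold 3 (reflect across h@14): 16 holes -> [(12, 1), (12, 3), (12, 4), (12, 6), (13, 1), (13, 3), (13, 4), (13, 6), (14, 1), (14, 3), (14, 4), (14, 6), (15, 1), (15, 3), (15, 4), (15, 6)]
Unfold 4 (reflect across h@12): 32 holes -> [(8, 1), (8, 3), (8, 4), (8, 6), (9, 1), (9, 3), (9, 4), (9, 6), (10, 1), (10, 3), (10, 4), (10, 6), (11, 1), (11, 3), (11, 4), (11, 6), (12, 1), (12, 3), (12, 4), (12, 6), (13, 1), (13, 3), (13, 4), (13, 6), (14, 1), (14, 3), (14, 4), (14, 6), (15, 1), (15, 3), (15, 4), (15, 6)]
Unfold 5 (reflect across h@8): 64 holes -> [(0, 1), (0, 3), (0, 4), (0, 6), (1, 1), (1, 3), (1, 4), (1, 6), (2, 1), (2, 3), (2, 4), (2, 6), (3, 1), (3, 3), (3, 4), (3, 6), (4, 1), (4, 3), (4, 4), (4, 6), (5, 1), (5, 3), (5, 4), (5, 6), (6, 1), (6, 3), (6, 4), (6, 6), (7, 1), (7, 3), (7, 4), (7, 6), (8, 1), (8, 3), (8, 4), (8, 6), (9, 1), (9, 3), (9, 4), (9, 6), (10, 1), (10, 3), (10, 4), (10, 6), (11, 1), (11, 3), (11, 4), (11, 6), (12, 1), (12, 3), (12, 4), (12, 6), (13, 1), (13, 3), (13, 4), (13, 6), (14, 1), (14, 3), (14, 4), (14, 6), (15, 1), (15, 3), (15, 4), (15, 6)]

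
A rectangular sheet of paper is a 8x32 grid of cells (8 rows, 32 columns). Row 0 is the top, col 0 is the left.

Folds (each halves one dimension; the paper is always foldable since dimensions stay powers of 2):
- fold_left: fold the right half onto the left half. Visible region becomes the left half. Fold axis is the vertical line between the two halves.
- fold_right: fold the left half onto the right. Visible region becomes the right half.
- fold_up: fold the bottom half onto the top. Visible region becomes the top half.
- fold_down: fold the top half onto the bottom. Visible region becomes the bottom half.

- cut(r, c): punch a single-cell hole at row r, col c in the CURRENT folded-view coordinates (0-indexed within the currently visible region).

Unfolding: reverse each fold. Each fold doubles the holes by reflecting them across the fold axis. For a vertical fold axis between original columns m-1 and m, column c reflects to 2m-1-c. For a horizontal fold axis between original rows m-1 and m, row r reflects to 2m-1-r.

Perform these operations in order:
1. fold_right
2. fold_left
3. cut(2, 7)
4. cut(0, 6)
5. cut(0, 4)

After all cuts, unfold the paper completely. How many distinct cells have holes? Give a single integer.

Op 1 fold_right: fold axis v@16; visible region now rows[0,8) x cols[16,32) = 8x16
Op 2 fold_left: fold axis v@24; visible region now rows[0,8) x cols[16,24) = 8x8
Op 3 cut(2, 7): punch at orig (2,23); cuts so far [(2, 23)]; region rows[0,8) x cols[16,24) = 8x8
Op 4 cut(0, 6): punch at orig (0,22); cuts so far [(0, 22), (2, 23)]; region rows[0,8) x cols[16,24) = 8x8
Op 5 cut(0, 4): punch at orig (0,20); cuts so far [(0, 20), (0, 22), (2, 23)]; region rows[0,8) x cols[16,24) = 8x8
Unfold 1 (reflect across v@24): 6 holes -> [(0, 20), (0, 22), (0, 25), (0, 27), (2, 23), (2, 24)]
Unfold 2 (reflect across v@16): 12 holes -> [(0, 4), (0, 6), (0, 9), (0, 11), (0, 20), (0, 22), (0, 25), (0, 27), (2, 7), (2, 8), (2, 23), (2, 24)]

Answer: 12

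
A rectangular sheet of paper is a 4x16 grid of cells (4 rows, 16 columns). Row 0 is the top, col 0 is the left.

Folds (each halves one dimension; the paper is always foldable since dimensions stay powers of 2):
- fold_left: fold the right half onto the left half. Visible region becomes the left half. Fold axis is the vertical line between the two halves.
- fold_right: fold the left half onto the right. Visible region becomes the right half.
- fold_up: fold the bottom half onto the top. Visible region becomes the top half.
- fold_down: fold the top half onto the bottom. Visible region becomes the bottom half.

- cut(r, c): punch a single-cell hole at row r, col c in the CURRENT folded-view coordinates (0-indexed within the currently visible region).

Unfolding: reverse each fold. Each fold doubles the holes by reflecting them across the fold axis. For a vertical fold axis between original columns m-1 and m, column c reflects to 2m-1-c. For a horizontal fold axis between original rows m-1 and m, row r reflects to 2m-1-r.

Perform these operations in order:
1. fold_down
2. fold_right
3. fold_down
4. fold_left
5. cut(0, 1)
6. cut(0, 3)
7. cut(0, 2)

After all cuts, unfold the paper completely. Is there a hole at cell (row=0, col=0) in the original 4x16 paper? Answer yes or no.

Answer: no

Derivation:
Op 1 fold_down: fold axis h@2; visible region now rows[2,4) x cols[0,16) = 2x16
Op 2 fold_right: fold axis v@8; visible region now rows[2,4) x cols[8,16) = 2x8
Op 3 fold_down: fold axis h@3; visible region now rows[3,4) x cols[8,16) = 1x8
Op 4 fold_left: fold axis v@12; visible region now rows[3,4) x cols[8,12) = 1x4
Op 5 cut(0, 1): punch at orig (3,9); cuts so far [(3, 9)]; region rows[3,4) x cols[8,12) = 1x4
Op 6 cut(0, 3): punch at orig (3,11); cuts so far [(3, 9), (3, 11)]; region rows[3,4) x cols[8,12) = 1x4
Op 7 cut(0, 2): punch at orig (3,10); cuts so far [(3, 9), (3, 10), (3, 11)]; region rows[3,4) x cols[8,12) = 1x4
Unfold 1 (reflect across v@12): 6 holes -> [(3, 9), (3, 10), (3, 11), (3, 12), (3, 13), (3, 14)]
Unfold 2 (reflect across h@3): 12 holes -> [(2, 9), (2, 10), (2, 11), (2, 12), (2, 13), (2, 14), (3, 9), (3, 10), (3, 11), (3, 12), (3, 13), (3, 14)]
Unfold 3 (reflect across v@8): 24 holes -> [(2, 1), (2, 2), (2, 3), (2, 4), (2, 5), (2, 6), (2, 9), (2, 10), (2, 11), (2, 12), (2, 13), (2, 14), (3, 1), (3, 2), (3, 3), (3, 4), (3, 5), (3, 6), (3, 9), (3, 10), (3, 11), (3, 12), (3, 13), (3, 14)]
Unfold 4 (reflect across h@2): 48 holes -> [(0, 1), (0, 2), (0, 3), (0, 4), (0, 5), (0, 6), (0, 9), (0, 10), (0, 11), (0, 12), (0, 13), (0, 14), (1, 1), (1, 2), (1, 3), (1, 4), (1, 5), (1, 6), (1, 9), (1, 10), (1, 11), (1, 12), (1, 13), (1, 14), (2, 1), (2, 2), (2, 3), (2, 4), (2, 5), (2, 6), (2, 9), (2, 10), (2, 11), (2, 12), (2, 13), (2, 14), (3, 1), (3, 2), (3, 3), (3, 4), (3, 5), (3, 6), (3, 9), (3, 10), (3, 11), (3, 12), (3, 13), (3, 14)]
Holes: [(0, 1), (0, 2), (0, 3), (0, 4), (0, 5), (0, 6), (0, 9), (0, 10), (0, 11), (0, 12), (0, 13), (0, 14), (1, 1), (1, 2), (1, 3), (1, 4), (1, 5), (1, 6), (1, 9), (1, 10), (1, 11), (1, 12), (1, 13), (1, 14), (2, 1), (2, 2), (2, 3), (2, 4), (2, 5), (2, 6), (2, 9), (2, 10), (2, 11), (2, 12), (2, 13), (2, 14), (3, 1), (3, 2), (3, 3), (3, 4), (3, 5), (3, 6), (3, 9), (3, 10), (3, 11), (3, 12), (3, 13), (3, 14)]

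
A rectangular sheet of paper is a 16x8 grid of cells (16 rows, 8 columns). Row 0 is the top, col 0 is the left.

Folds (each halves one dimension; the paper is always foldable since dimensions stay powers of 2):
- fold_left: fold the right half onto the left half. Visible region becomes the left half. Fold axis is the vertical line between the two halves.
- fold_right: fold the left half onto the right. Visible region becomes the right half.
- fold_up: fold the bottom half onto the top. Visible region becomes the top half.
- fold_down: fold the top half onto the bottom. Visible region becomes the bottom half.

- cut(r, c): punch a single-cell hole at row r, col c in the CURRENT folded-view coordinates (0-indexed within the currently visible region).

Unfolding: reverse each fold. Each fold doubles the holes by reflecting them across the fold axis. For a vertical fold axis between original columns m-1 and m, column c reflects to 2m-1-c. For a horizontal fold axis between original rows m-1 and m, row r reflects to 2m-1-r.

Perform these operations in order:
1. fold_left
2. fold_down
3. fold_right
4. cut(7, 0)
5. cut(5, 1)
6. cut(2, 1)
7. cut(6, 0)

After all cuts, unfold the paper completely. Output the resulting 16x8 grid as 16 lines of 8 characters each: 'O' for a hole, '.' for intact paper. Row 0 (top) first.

Answer: .OO..OO.
.OO..OO.
O..OO..O
........
........
O..OO..O
........
........
........
........
O..OO..O
........
........
O..OO..O
.OO..OO.
.OO..OO.

Derivation:
Op 1 fold_left: fold axis v@4; visible region now rows[0,16) x cols[0,4) = 16x4
Op 2 fold_down: fold axis h@8; visible region now rows[8,16) x cols[0,4) = 8x4
Op 3 fold_right: fold axis v@2; visible region now rows[8,16) x cols[2,4) = 8x2
Op 4 cut(7, 0): punch at orig (15,2); cuts so far [(15, 2)]; region rows[8,16) x cols[2,4) = 8x2
Op 5 cut(5, 1): punch at orig (13,3); cuts so far [(13, 3), (15, 2)]; region rows[8,16) x cols[2,4) = 8x2
Op 6 cut(2, 1): punch at orig (10,3); cuts so far [(10, 3), (13, 3), (15, 2)]; region rows[8,16) x cols[2,4) = 8x2
Op 7 cut(6, 0): punch at orig (14,2); cuts so far [(10, 3), (13, 3), (14, 2), (15, 2)]; region rows[8,16) x cols[2,4) = 8x2
Unfold 1 (reflect across v@2): 8 holes -> [(10, 0), (10, 3), (13, 0), (13, 3), (14, 1), (14, 2), (15, 1), (15, 2)]
Unfold 2 (reflect across h@8): 16 holes -> [(0, 1), (0, 2), (1, 1), (1, 2), (2, 0), (2, 3), (5, 0), (5, 3), (10, 0), (10, 3), (13, 0), (13, 3), (14, 1), (14, 2), (15, 1), (15, 2)]
Unfold 3 (reflect across v@4): 32 holes -> [(0, 1), (0, 2), (0, 5), (0, 6), (1, 1), (1, 2), (1, 5), (1, 6), (2, 0), (2, 3), (2, 4), (2, 7), (5, 0), (5, 3), (5, 4), (5, 7), (10, 0), (10, 3), (10, 4), (10, 7), (13, 0), (13, 3), (13, 4), (13, 7), (14, 1), (14, 2), (14, 5), (14, 6), (15, 1), (15, 2), (15, 5), (15, 6)]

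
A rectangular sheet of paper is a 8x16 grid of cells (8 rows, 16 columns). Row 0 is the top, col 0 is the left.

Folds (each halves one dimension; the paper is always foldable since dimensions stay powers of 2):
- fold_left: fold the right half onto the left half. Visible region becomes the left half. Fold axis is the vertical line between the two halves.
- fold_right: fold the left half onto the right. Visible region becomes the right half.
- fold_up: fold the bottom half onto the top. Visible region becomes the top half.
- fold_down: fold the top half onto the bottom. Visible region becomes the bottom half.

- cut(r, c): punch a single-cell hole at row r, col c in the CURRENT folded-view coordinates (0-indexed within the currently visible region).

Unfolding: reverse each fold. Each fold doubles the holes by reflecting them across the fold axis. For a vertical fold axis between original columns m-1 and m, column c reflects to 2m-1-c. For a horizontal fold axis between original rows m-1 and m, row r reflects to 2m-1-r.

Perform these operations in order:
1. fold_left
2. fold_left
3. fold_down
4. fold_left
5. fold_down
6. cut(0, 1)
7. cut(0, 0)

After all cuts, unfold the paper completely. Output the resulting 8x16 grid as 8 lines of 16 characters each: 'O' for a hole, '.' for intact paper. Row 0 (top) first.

Op 1 fold_left: fold axis v@8; visible region now rows[0,8) x cols[0,8) = 8x8
Op 2 fold_left: fold axis v@4; visible region now rows[0,8) x cols[0,4) = 8x4
Op 3 fold_down: fold axis h@4; visible region now rows[4,8) x cols[0,4) = 4x4
Op 4 fold_left: fold axis v@2; visible region now rows[4,8) x cols[0,2) = 4x2
Op 5 fold_down: fold axis h@6; visible region now rows[6,8) x cols[0,2) = 2x2
Op 6 cut(0, 1): punch at orig (6,1); cuts so far [(6, 1)]; region rows[6,8) x cols[0,2) = 2x2
Op 7 cut(0, 0): punch at orig (6,0); cuts so far [(6, 0), (6, 1)]; region rows[6,8) x cols[0,2) = 2x2
Unfold 1 (reflect across h@6): 4 holes -> [(5, 0), (5, 1), (6, 0), (6, 1)]
Unfold 2 (reflect across v@2): 8 holes -> [(5, 0), (5, 1), (5, 2), (5, 3), (6, 0), (6, 1), (6, 2), (6, 3)]
Unfold 3 (reflect across h@4): 16 holes -> [(1, 0), (1, 1), (1, 2), (1, 3), (2, 0), (2, 1), (2, 2), (2, 3), (5, 0), (5, 1), (5, 2), (5, 3), (6, 0), (6, 1), (6, 2), (6, 3)]
Unfold 4 (reflect across v@4): 32 holes -> [(1, 0), (1, 1), (1, 2), (1, 3), (1, 4), (1, 5), (1, 6), (1, 7), (2, 0), (2, 1), (2, 2), (2, 3), (2, 4), (2, 5), (2, 6), (2, 7), (5, 0), (5, 1), (5, 2), (5, 3), (5, 4), (5, 5), (5, 6), (5, 7), (6, 0), (6, 1), (6, 2), (6, 3), (6, 4), (6, 5), (6, 6), (6, 7)]
Unfold 5 (reflect across v@8): 64 holes -> [(1, 0), (1, 1), (1, 2), (1, 3), (1, 4), (1, 5), (1, 6), (1, 7), (1, 8), (1, 9), (1, 10), (1, 11), (1, 12), (1, 13), (1, 14), (1, 15), (2, 0), (2, 1), (2, 2), (2, 3), (2, 4), (2, 5), (2, 6), (2, 7), (2, 8), (2, 9), (2, 10), (2, 11), (2, 12), (2, 13), (2, 14), (2, 15), (5, 0), (5, 1), (5, 2), (5, 3), (5, 4), (5, 5), (5, 6), (5, 7), (5, 8), (5, 9), (5, 10), (5, 11), (5, 12), (5, 13), (5, 14), (5, 15), (6, 0), (6, 1), (6, 2), (6, 3), (6, 4), (6, 5), (6, 6), (6, 7), (6, 8), (6, 9), (6, 10), (6, 11), (6, 12), (6, 13), (6, 14), (6, 15)]

Answer: ................
OOOOOOOOOOOOOOOO
OOOOOOOOOOOOOOOO
................
................
OOOOOOOOOOOOOOOO
OOOOOOOOOOOOOOOO
................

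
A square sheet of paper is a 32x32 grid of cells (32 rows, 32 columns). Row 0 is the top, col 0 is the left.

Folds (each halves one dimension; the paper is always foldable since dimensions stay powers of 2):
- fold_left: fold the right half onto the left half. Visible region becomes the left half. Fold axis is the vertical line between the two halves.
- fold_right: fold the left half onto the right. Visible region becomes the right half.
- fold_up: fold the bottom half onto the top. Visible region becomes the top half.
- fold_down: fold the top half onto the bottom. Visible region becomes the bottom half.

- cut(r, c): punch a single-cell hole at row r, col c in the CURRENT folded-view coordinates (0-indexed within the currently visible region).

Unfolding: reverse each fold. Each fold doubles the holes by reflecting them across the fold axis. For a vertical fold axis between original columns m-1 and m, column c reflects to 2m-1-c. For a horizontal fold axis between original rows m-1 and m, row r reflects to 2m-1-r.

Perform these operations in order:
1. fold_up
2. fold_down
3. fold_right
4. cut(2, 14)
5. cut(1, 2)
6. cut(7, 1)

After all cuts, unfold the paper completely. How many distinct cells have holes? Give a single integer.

Op 1 fold_up: fold axis h@16; visible region now rows[0,16) x cols[0,32) = 16x32
Op 2 fold_down: fold axis h@8; visible region now rows[8,16) x cols[0,32) = 8x32
Op 3 fold_right: fold axis v@16; visible region now rows[8,16) x cols[16,32) = 8x16
Op 4 cut(2, 14): punch at orig (10,30); cuts so far [(10, 30)]; region rows[8,16) x cols[16,32) = 8x16
Op 5 cut(1, 2): punch at orig (9,18); cuts so far [(9, 18), (10, 30)]; region rows[8,16) x cols[16,32) = 8x16
Op 6 cut(7, 1): punch at orig (15,17); cuts so far [(9, 18), (10, 30), (15, 17)]; region rows[8,16) x cols[16,32) = 8x16
Unfold 1 (reflect across v@16): 6 holes -> [(9, 13), (9, 18), (10, 1), (10, 30), (15, 14), (15, 17)]
Unfold 2 (reflect across h@8): 12 holes -> [(0, 14), (0, 17), (5, 1), (5, 30), (6, 13), (6, 18), (9, 13), (9, 18), (10, 1), (10, 30), (15, 14), (15, 17)]
Unfold 3 (reflect across h@16): 24 holes -> [(0, 14), (0, 17), (5, 1), (5, 30), (6, 13), (6, 18), (9, 13), (9, 18), (10, 1), (10, 30), (15, 14), (15, 17), (16, 14), (16, 17), (21, 1), (21, 30), (22, 13), (22, 18), (25, 13), (25, 18), (26, 1), (26, 30), (31, 14), (31, 17)]

Answer: 24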